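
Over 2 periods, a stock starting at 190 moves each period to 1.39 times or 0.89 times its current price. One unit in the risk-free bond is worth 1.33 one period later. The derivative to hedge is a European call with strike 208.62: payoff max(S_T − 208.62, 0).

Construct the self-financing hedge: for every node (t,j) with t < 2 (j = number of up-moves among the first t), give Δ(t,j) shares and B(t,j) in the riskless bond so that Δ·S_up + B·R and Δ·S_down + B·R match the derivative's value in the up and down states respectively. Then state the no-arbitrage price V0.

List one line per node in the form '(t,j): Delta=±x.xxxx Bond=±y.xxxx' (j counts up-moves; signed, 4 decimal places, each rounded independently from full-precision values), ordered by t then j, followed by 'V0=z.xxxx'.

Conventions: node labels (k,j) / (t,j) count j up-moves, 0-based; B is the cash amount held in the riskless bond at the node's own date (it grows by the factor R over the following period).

Since d<R<u, set p* = (R−d)/(u−d) = 0.8800; price each node as the discounted p*-expectation of its children.
Expiry values: V(2,0)=0.0000, V(2,1)=26.4290, V(2,2)=158.4790
(1,0): S=169.1000. Δ = (V_up−V_dn)/(S_up−S_dn) = (26.4290−0.0000)/(235.0490−150.4990) = 0.3126. V = [p*·26.4290 + (1−p*)·0.0000]/1.33 = 17.4869. B = V − Δ·S = -35.3711.
(1,1): S=264.1000. Δ = (V_up−V_dn)/(S_up−S_dn) = (158.4790−26.4290)/(367.0990−235.0490) = 1.0000. V = [p*·158.4790 + (1−p*)·26.4290]/1.33 = 107.2429. B = V − Δ·S = -156.8571.
(0,0): S=190.0000. Δ = (V_up−V_dn)/(S_up−S_dn) = (107.2429−17.4869)/(264.1000−169.1000) = 0.9448. V = [p*·107.2429 + (1−p*)·17.4869]/1.33 = 72.5354. B = V − Δ·S = -106.9766.
Sanity check at the root: Δ(0,0)·S0 + B(0,0) reproduces V0 = 72.5354.

(0,0): Delta=0.9448 Bond=-106.9766
(1,0): Delta=0.3126 Bond=-35.3711
(1,1): Delta=1.0000 Bond=-156.8571
V0=72.5354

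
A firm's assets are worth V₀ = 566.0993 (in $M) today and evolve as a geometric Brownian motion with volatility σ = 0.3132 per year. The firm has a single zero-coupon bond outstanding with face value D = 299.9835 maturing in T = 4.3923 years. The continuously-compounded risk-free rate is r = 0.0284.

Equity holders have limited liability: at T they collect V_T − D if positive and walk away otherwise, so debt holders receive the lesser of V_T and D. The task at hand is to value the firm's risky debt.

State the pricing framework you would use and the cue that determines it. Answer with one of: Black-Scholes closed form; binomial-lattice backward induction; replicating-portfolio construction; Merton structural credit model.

Key observation: the asked-for credit quantity lives on the firm's capital structure — asset value, asset volatility, debt face 299.9835 — which is the structural model's domain.

framework: Merton structural credit model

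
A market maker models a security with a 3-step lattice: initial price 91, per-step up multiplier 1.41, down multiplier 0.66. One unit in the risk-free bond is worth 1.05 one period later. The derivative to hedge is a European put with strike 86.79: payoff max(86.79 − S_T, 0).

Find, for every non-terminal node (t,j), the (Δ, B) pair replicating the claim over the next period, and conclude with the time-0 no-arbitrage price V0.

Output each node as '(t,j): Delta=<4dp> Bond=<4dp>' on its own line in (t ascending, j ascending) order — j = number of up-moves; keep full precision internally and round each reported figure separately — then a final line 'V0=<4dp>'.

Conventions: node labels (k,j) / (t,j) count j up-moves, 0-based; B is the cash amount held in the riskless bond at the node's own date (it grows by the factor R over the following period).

Under the risk-neutral measure, an up-move has probability p* = (R−d)/(u−d) = 0.5200 and values discount at R = 1.05.
Expiry values: V(3,0)=60.6279, V(3,1)=30.8982, V(3,2)=0.0000, V(3,3)=0.0000
Node (2,0) S=39.6396: V=(p*·30.8982+(1−p*)·60.6279)/1.05=43.0175; Δ=(30.8982−60.6279)/(55.8918−26.1621)=-1.0000; B=V−Δ·S=82.6571
Node (2,1) S=84.6846: V=(p*·0.0000+(1−p*)·30.8982)/1.05=14.1249; Δ=(0.0000−30.8982)/(119.4053−55.8918)=-0.4865; B=V−Δ·S=55.3224
Node (2,2) S=180.9171: V=(p*·0.0000+(1−p*)·0.0000)/1.05=0.0000; Δ=(0.0000−0.0000)/(255.0931−119.4053)=0.0000; B=V−Δ·S=0.0000
Node (1,0) S=60.0600: V=(p*·14.1249+(1−p*)·43.0175)/1.05=26.6603; Δ=(14.1249−43.0175)/(84.6846−39.6396)=-0.6414; B=V−Δ·S=65.1839
Node (1,1) S=128.3100: V=(p*·0.0000+(1−p*)·14.1249)/1.05=6.4571; Δ=(0.0000−14.1249)/(180.9171−84.6846)=-0.1468; B=V−Δ·S=25.2903
Node (0,0) S=91.0000: V=(p*·6.4571+(1−p*)·26.6603)/1.05=15.3854; Δ=(6.4571−26.6603)/(128.3100−60.0600)=-0.2960; B=V−Δ·S=42.3230
Check: Δ(0,0)·S0 + B(0,0) = 15.3854 = V0.

(0,0): Delta=-0.2960 Bond=42.3230
(1,0): Delta=-0.6414 Bond=65.1839
(1,1): Delta=-0.1468 Bond=25.2903
(2,0): Delta=-1.0000 Bond=82.6571
(2,1): Delta=-0.4865 Bond=55.3224
(2,2): Delta=0.0000 Bond=0.0000
V0=15.3854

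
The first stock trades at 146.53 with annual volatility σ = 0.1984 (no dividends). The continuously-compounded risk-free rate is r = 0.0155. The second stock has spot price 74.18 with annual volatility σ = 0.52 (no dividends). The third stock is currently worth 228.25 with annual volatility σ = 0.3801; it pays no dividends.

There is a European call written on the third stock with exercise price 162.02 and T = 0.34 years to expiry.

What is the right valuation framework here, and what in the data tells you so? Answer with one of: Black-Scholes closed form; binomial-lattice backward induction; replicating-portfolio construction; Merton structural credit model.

framework: Black-Scholes closed form

Key observation: the instrument is a plain European call (strike 162.02) on a lognormal asset; the exact continuous-time formula applies directly.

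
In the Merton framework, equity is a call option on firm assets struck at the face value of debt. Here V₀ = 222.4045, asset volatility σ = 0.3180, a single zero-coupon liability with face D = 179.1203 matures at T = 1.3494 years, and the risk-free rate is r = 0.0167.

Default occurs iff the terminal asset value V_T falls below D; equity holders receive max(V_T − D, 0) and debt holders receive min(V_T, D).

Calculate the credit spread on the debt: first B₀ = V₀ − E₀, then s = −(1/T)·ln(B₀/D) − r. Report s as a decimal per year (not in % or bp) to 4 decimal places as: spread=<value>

spread=0.0493

Equity is a call on the firm's assets struck at D = 179.1203:
d₁ = [ln(V₀/D) + (r + σ²/2)T] / (σ√T)
   = [ln(222.4045/179.1203) + (0.0167 + 0.5·0.3180²)·1.3494] / (0.3180·√1.3494)
   = [0.216440 + 0.090763] / 0.369400 = 0.831627
d₂ = d₁ − σ√T = 0.831627 − 0.369400 = 0.462227
N(d₁) = 0.797190,  N(d₂) = 0.678041,  e^(−rT) = 0.977717
E₀ = V₀·N(d₁) − D·e^(−rT)·N(d₂)
   = 222.4045·0.797190 − 179.1203·0.977717·0.678041 = 58.554155
B₀ = V₀ − E₀ = 222.4045 − 58.554155 = 163.850345
spread = −(1/T)·ln(B₀/D) − r = −(1/1.3494)·ln(163.850345/179.1203) − 0.0167 = 0.04933243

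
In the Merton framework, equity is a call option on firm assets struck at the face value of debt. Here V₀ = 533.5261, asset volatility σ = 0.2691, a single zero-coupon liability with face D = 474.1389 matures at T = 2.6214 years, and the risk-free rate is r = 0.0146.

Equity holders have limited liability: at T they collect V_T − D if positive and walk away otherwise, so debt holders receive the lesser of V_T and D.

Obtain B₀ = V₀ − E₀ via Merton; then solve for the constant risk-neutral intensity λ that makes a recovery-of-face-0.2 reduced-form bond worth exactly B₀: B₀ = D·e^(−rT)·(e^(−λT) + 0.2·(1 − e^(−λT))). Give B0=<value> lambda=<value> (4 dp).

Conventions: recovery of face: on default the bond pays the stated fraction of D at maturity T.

Apply the equity-as-call identities (strike 474.1389, horizon 2.6214 years):
d₁ = [ln(V₀/D) + (r + σ²/2)T] / (σ√T)
   = [ln(533.5261/474.1389) + (0.0146 + 0.5·0.2691²)·2.6214] / (0.2691·√2.6214)
   = [0.118008 + 0.133187] / 0.435693 = 0.576540
d₂ = d₁ − σ√T = 0.576540 − 0.435693 = 0.140847
N(d₁) = 0.717875,  N(d₂) = 0.556005,  e^(−rT) = 0.962451
E₀ = V₀·N(d₁) − D·e^(−rT)·N(d₂)
   = 533.5261·0.717875 − 474.1389·0.962451·0.556005 = 129.280411
B₀ = V₀ − E₀ = 533.5261 − 129.280411 = 404.245689
e^(−λT) = (B₀·e^(rT)/D − 0.2)/(1 − 0.2) = (404.2457·1.039014/474.1389 − 0.2)/0.8 = 0.85731541
λ = −ln(0.85731541)/2.6214 = 0.058728

B0=404.2457 lambda=0.0587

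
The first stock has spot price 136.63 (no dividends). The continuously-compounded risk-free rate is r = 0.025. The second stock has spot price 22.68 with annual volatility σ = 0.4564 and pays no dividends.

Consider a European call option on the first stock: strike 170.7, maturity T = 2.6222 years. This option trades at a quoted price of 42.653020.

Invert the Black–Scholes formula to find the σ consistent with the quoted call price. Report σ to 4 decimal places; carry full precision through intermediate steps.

At σ = 0.5801 the Black–Scholes value reproduces the quote:
σ√T = 0.5801·√2.6222 = 0.939368
d₁ = (ln(S/K) + (r+σ²/2)T) / (σ√T) = (ln(136.63/170.7) + (0.025+0.5801²/2)·2.6222) / 0.939368 = (-0.222631 + 0.506761) / 0.939368 = 0.302469
d₂ = d₁ − σ√T = 0.302469 − 0.939368 = -0.636899
e^{−rT} = 0.936548
N(d₁) = 0.618853,  N(d₂) = 0.262095
V = S·N(d₁) − K·e^{−rT}·N(d₂) = 84.553866 − 41.900846 = 42.653020 (the observed quote) — the price is monotone increasing in volatility, hence this σ is the only solution

sigma = 0.5801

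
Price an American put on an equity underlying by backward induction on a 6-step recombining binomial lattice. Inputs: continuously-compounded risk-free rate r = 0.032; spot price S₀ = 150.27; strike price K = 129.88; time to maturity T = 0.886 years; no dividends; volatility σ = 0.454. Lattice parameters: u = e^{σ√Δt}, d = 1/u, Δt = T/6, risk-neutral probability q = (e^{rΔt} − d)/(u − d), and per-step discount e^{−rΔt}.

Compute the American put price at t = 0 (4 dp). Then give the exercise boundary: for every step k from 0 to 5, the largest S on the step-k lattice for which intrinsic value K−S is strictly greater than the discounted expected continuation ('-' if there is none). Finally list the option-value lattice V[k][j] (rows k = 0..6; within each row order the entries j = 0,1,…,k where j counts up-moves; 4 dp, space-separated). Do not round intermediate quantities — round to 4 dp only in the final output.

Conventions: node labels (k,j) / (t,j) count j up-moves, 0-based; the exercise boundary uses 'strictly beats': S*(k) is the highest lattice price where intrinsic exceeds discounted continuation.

params: Δt=0.14767 u=1.19060 d=0.83991 q=0.47000 e^(-rΔt)=0.99529
t_6 payoffs: 77.1244 55.0969 23.8722 0.0000 0.0000 0.0000 0.0000
t_5: node(5,0) S=62.8111 payoff=67.0689 vs cont=66.4567 → 67.0689 [stop]  node(5,1) S=89.0370 payoff=40.8430 vs cont=40.2307 → 40.8430 [stop]  node(5,2) S=126.2133 payoff=3.6667 vs cont=12.5926 → 12.5926 [wait]  node(5,3) S=178.9120 payoff=0.0000 vs cont=0.0000 → 0.0000 [wait]  node(5,4) S=253.6144 payoff=0.0000 vs cont=0.0000 → 0.0000 [wait]  node(5,5) S=359.5079 payoff=0.0000 vs cont=0.0000 → 0.0000 [wait]  ⇒ S*(5)=89.0370
t_4: node(4,0) S=74.7831 payoff=55.0969 vs cont=54.4846 → 55.0969 [stop]  node(4,1) S=106.0078 payoff=23.8722 vs cont=27.4353 → 27.4353 [wait]  node(4,2) S=150.2700 payoff=0.0000 vs cont=6.6426 → 6.6426 [wait]  node(4,3) S=213.0133 payoff=0.0000 vs cont=0.0000 → 0.0000 [wait]  node(4,4) S=301.9543 payoff=0.0000 vs cont=0.0000 → 0.0000 [wait]  ⇒ S*(4)=74.7831
t_3: node(3,0) S=89.0370 payoff=40.8430 vs cont=41.8975 → 41.8975 [wait]  node(3,1) S=126.2133 payoff=3.6667 vs cont=17.5794 → 17.5794 [wait]  node(3,2) S=178.9120 payoff=0.0000 vs cont=3.5040 → 3.5040 [wait]  node(3,3) S=253.6144 payoff=0.0000 vs cont=0.0000 → 0.0000 [wait]  ⇒ S*(3)=-
t_2: node(2,0) S=106.0078 payoff=23.8722 vs cont=30.3243 → 30.3243 [wait]  node(2,1) S=150.2700 payoff=0.0000 vs cont=10.9123 → 10.9123 [wait]  node(2,2) S=213.0133 payoff=0.0000 vs cont=1.8483 → 1.8483 [wait]  ⇒ S*(2)=-
t_1: node(1,0) S=126.2133 payoff=3.6667 vs cont=21.1007 → 21.1007 [wait]  node(1,1) S=178.9120 payoff=0.0000 vs cont=6.6209 → 6.6209 [wait]  ⇒ S*(1)=-
t_0: node(0,0) S=150.2700 payoff=0.0000 vs cont=14.2278 → 14.2278 [wait]  ⇒ S*(0)=-

price = 14.2278
boundary = - - - - 74.7831 89.0370
tree:
14.2278
21.1007 6.6209
30.3243 10.9123 1.8483
41.8975 17.5794 3.5040 0.0000
55.0969 27.4353 6.6426 0.0000 0.0000
67.0689 40.8430 12.5926 0.0000 0.0000 0.0000
77.1244 55.0969 23.8722 0.0000 0.0000 0.0000 0.0000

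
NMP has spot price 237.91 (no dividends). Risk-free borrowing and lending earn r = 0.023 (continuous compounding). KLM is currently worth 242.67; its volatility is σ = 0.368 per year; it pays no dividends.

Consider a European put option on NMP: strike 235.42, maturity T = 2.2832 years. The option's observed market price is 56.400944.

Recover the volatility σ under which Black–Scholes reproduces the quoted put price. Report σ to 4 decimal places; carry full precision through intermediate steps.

sigma = 0.4656

At σ = 0.4656 the Black–Scholes value reproduces the quote:
σ√T = 0.4656·√2.2832 = 0.703534
d₁ = (ln(S/K) + (r+σ²/2)T) / (σ√T) = (ln(237.91/235.42) + (0.023+0.4656²/2)·2.2832) / 0.703534 = (0.010521 + 0.299993) / 0.703534 = 0.441364
d₂ = d₁ − σ√T = 0.441364 − 0.703534 = -0.262169
e^{−rT} = 0.948841
N(−d₁) = 0.329475,  N(−d₂) = 0.603405
V = K·e^{−rT}·N(−d₂) − S·N(−d₁) = 134.786245 − 78.385301 = 56.400944 (matching the quote); vega is positive throughout, so no other σ reproduces this price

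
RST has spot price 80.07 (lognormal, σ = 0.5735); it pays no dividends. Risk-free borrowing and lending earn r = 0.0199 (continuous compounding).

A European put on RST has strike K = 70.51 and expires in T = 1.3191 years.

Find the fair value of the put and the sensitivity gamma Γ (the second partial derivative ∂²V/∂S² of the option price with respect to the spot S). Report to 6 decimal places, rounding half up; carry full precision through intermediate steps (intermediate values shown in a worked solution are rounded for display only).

price = 14.001740
Γ = 0.006458

σ√T = 0.5735·√1.3191 = 0.658677
d₁ = (ln(S/K) + (r+σ²/2)T) / (σ√T) = (ln(80.07/70.51) + (0.0199+0.5735²/2)·1.3191) / 0.658677 = (0.127147 + 0.243178) / 0.658677 = 0.562225
d₂ = d₁ − σ√T = 0.562225 − 0.658677 = -0.096452
e^{−rT} = 0.974091
N(−d₁) = 0.286981,  N(−d₂) = 0.538419
Put price V = K·e^{−rT}·N(−d₂) − S·N(−d₁) = 36.980347 − 22.978607 = 14.001740
φ(d₁) = (1/√(2π))·e^{−d₁²/2} = 0.340620
Γ = φ(d₁) / (S·σ·√T) = 0.006458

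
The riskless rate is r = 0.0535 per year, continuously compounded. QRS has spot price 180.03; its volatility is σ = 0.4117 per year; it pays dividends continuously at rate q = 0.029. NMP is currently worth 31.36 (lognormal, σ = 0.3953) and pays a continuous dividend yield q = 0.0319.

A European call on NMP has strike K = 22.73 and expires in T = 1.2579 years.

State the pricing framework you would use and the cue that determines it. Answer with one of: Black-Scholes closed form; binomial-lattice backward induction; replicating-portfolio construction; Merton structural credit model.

framework: Black-Scholes closed form

Key observation: a European claim on NMP (strike 22.73) — a lognormal (GBM) underlying with constant rate and volatility — has an exact closed-form value; no lattice or capital structure is involved.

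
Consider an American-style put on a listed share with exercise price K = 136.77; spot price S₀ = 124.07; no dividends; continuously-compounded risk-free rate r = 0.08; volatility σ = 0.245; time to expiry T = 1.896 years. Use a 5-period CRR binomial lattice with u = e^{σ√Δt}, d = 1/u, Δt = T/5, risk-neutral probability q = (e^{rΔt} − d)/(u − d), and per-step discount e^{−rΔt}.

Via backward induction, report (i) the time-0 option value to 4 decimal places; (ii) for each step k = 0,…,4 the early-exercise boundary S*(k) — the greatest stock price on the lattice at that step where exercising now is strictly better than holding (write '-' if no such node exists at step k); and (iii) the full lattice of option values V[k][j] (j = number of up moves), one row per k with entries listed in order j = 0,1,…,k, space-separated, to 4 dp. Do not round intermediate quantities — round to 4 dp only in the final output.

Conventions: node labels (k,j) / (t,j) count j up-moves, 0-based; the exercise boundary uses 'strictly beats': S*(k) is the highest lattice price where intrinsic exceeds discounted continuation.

price = 17.0254
boundary = - 106.6953 91.7537 106.6953 91.7537
tree:
17.0254
30.0747 7.8692
45.0163 15.6630 2.2751
57.8655 30.0747 5.3794 0.0000
68.9152 45.0163 12.7194 0.0000 0.0000
78.4176 57.8655 30.0747 0.0000 0.0000 0.0000

params: Δt=0.37920 u=1.16284 d=0.85996 q=0.56405 e^(-rΔt)=0.97012
t_5 payoffs: 78.4176 57.8655 30.0747 0.0000 0.0000 0.0000
t_4: node(4,0) S=67.8548 payoff=68.9152 vs cont=64.8285 → 68.9152 [stop]  node(4,1) S=91.7537 payoff=45.0163 vs cont=40.9296 → 45.0163 [stop]  node(4,2) S=124.0700 payoff=12.7000 vs cont=12.7194 → 12.7194 [wait]  node(4,3) S=167.7683 payoff=0.0000 vs cont=0.0000 → 0.0000 [wait]  node(4,4) S=226.8575 payoff=0.0000 vs cont=0.0000 → 0.0000 [wait]  ⇒ S*(4)=91.7537
t_3: node(3,0) S=78.9045 payoff=57.8655 vs cont=53.7787 → 57.8655 [stop]  node(3,1) S=106.6953 payoff=30.0747 vs cont=25.9986 → 30.0747 [stop]  node(3,2) S=144.2741 payoff=0.0000 vs cont=5.3794 → 5.3794 [wait]  node(3,3) S=195.0885 payoff=0.0000 vs cont=0.0000 → 0.0000 [wait]  ⇒ S*(3)=106.6953
t_2: node(2,0) S=91.7537 payoff=45.0163 vs cont=40.9296 → 45.0163 [stop]  node(2,1) S=124.0700 payoff=12.7000 vs cont=15.6630 → 15.6630 [wait]  node(2,2) S=167.7683 payoff=0.0000 vs cont=2.2751 → 2.2751 [wait]  ⇒ S*(2)=91.7537
t_1: node(1,0) S=106.6953 payoff=30.0747 vs cont=27.6093 → 30.0747 [stop]  node(1,1) S=144.2741 payoff=0.0000 vs cont=7.8692 → 7.8692 [wait]  ⇒ S*(1)=106.6953
t_0: node(0,0) S=124.0700 payoff=12.7000 vs cont=17.0254 → 17.0254 [wait]  ⇒ S*(0)=-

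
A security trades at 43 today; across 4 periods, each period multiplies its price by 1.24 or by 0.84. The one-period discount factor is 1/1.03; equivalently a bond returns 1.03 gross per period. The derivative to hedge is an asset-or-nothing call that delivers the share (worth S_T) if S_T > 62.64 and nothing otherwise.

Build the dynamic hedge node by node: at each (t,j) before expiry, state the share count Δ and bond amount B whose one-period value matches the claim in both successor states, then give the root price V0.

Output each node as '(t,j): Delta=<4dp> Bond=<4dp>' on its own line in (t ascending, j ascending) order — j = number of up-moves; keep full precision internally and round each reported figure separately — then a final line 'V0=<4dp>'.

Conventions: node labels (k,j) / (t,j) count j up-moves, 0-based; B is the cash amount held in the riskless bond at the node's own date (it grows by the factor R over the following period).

No-arbitrage ⇒ martingale measure with p* = (R−d)/(u−d) = 0.4750.
Terminal payoffs: V(4,0)=0.0000, V(4,1)=0.0000, V(4,2)=0.0000, V(4,3)=68.8673, V(4,4)=101.6612
  t=3,j=0: stock 25.4863 → up 31.6030 (V=0.0000), down 21.4085 (V=0.0000). Price 0.0000; hedge Δ=0.0000, bond B=0.0000.
  t=3,j=1: stock 37.6226 → up 46.6520 (V=0.0000), down 31.6030 (V=0.0000). Price 0.0000; hedge Δ=0.0000, bond B=0.0000.
  t=3,j=2: stock 55.5381 → up 68.8673 (V=68.8673), down 46.6520 (V=0.0000). Price 31.7592; hedge Δ=3.1000, bond B=-140.4090.
  t=3,j=3: stock 81.9848 → up 101.6612 (V=101.6612), down 68.8673 (V=68.8673). Price 81.9848; hedge Δ=1.0000, bond B=0.0000.
  t=2,j=0: stock 30.3408 → up 37.6226 (V=0.0000), down 25.4863 (V=0.0000). Price 0.0000; hedge Δ=0.0000, bond B=0.0000.
  t=2,j=1: stock 44.7888 → up 55.5381 (V=31.7592), down 37.6226 (V=0.0000). Price 14.6462; hedge Δ=1.7727, bond B=-64.7517.
  t=2,j=2: stock 66.1168 → up 81.9848 (V=81.9848), down 55.5381 (V=31.7592). Price 53.9965; hedge Δ=1.8991, bond B=-71.5677.
  t=1,j=0: stock 36.1200 → up 44.7888 (V=14.6462), down 30.3408 (V=0.0000). Price 6.7543; hedge Δ=1.0137, bond B=-29.8612.
  t=1,j=1: stock 53.3200 → up 66.1168 (V=53.9965), down 44.7888 (V=14.6462). Price 32.3666; hedge Δ=1.8450, bond B=-66.0090.
  t=0,j=0: stock 43.0000 → up 53.3200 (V=32.3666), down 36.1200 (V=6.7543). Price 18.3691; hedge Δ=1.4891, bond B=-45.6616.
Sanity check at the root: Δ(0,0)·S0 + B(0,0) reproduces V0 = 18.3691.

(0,0): Delta=1.4891 Bond=-45.6616
(1,0): Delta=1.0137 Bond=-29.8612
(1,1): Delta=1.8450 Bond=-66.0090
(2,0): Delta=0.0000 Bond=0.0000
(2,1): Delta=1.7727 Bond=-64.7517
(2,2): Delta=1.8991 Bond=-71.5677
(3,0): Delta=0.0000 Bond=0.0000
(3,1): Delta=0.0000 Bond=0.0000
(3,2): Delta=3.1000 Bond=-140.4090
(3,3): Delta=1.0000 Bond=0.0000
V0=18.3691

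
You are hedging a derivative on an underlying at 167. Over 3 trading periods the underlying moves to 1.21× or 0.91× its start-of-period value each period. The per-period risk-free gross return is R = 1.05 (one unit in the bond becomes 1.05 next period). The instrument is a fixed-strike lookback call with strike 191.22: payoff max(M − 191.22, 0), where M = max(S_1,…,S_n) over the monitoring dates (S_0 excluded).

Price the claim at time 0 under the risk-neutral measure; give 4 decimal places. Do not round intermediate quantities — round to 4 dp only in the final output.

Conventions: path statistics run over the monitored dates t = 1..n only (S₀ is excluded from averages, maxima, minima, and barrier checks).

Set p* = 0.4667 (from d < R < u); the path-dependent value is the discounted p*-expectation over all price paths.
Enumerate all 2^3 = 8 price paths (U = up ×1.21, D = down ×0.91); each path with k up-moves has probability p*^k·(1−p*)^(3−k).
DDD: M=151.9700, payoff=0.0000, prob=0.151704
UDD: M=202.0700, payoff=10.8500, prob=0.132741
DUD: M=183.8837, payoff=0.0000, prob=0.132741
UUD: M=244.5047, payoff=53.2847, prob=0.116148
DDU: M=167.3342, payoff=0.0000, prob=0.132741
UDU: M=222.4993, payoff=31.2793, prob=0.116148
DUU: M=222.4993, payoff=31.2793, prob=0.116148
UUU: M=295.8507, payoff=104.6307, prob=0.101630
Price = Σ prob·payoff / R^3 = 25.528794 / 1.157625 = 22.0527

price = 22.0527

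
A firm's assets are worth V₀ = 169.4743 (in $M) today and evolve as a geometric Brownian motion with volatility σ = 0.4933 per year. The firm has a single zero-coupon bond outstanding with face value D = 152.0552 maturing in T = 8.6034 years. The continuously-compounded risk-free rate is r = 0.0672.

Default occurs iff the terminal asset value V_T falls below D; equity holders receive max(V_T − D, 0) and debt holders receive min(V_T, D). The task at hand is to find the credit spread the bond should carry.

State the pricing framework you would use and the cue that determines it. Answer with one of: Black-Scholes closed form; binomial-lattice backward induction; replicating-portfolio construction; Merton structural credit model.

framework: Merton structural credit model

Key observation: a levered firm with one bullet debt due at 8.6034 years is the canonical structural-credit setup: equity is a call on the firm's assets struck at the face value.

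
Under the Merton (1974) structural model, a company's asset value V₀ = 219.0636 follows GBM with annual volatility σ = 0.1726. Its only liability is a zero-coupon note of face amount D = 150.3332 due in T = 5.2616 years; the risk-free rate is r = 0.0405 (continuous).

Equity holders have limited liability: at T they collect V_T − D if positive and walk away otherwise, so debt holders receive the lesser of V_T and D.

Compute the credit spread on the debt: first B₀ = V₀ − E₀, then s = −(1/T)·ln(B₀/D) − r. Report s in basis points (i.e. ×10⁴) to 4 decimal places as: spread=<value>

Equity is a call on the firm's assets struck at D = 150.3332:
d₁ = [ln(V₀/D) + (r + σ²/2)T] / (σ√T)
   = [ln(219.0636/150.3332) + (0.0405 + 0.5·0.1726²)·5.2616] / (0.1726·√5.2616)
   = [0.376508 + 0.291468] / 0.395913 = 1.687180
d₂ = d₁ − σ√T = 1.687180 − 0.395913 = 1.291267
N(d₁) = 0.954216,  N(d₂) = 0.901694,  e^(−rT) = 0.808080
E₀ = V₀·N(d₁) − D·e^(−rT)·N(d₂)
   = 219.0636·0.954216 − 150.3332·0.808080·0.901694 = 99.495003
B₀ = V₀ − E₀ = 219.0636 − 99.495003 = 119.568597
spread = −(1/T)·ln(B₀/D) − r = −(1/5.2616)·ln(119.568597/150.3332) − 0.0405 = 0.00301603
in basis points: 0.00301603 × 10⁴ = 30.1603 bp

spread=30.1603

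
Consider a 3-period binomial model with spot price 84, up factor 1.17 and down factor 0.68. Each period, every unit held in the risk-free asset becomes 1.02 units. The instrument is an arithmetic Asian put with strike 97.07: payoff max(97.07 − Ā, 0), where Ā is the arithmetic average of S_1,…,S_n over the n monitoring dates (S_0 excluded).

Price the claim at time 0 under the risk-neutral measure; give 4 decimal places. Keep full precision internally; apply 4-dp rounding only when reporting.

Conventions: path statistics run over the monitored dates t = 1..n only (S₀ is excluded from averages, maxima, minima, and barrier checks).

Risk-neutral up-probability p* = (R−d)/(u−d) = (1.02−0.68)/(1.17−0.68) = 0.6939; the claim prices as the p*-weighted sum of path payoffs discounted by R^3.
Enumerate all 2^3 = 8 price paths (U = up ×1.17, D = down ×0.68); each path with k up-moves has probability p*^k·(1−p*)^(3−k).
DDD: Ā=40.7913, payoff=56.2787, prob=0.028687
UDD: Ā=70.1850, payoff=26.8850, prob=0.065024
DUD: Ā=56.4650, payoff=40.6050, prob=0.065024
UUD: Ā=97.1531, payoff=0.0000, prob=0.147388
DDU: Ā=47.1354, payoff=49.9346, prob=0.065024
UDU: Ā=81.1007, payoff=15.9693, prob=0.147388
DUU: Ā=67.3807, payoff=29.6893, prob=0.147388
UUU: Ā=115.9344, payoff=0.0000, prob=0.334078
Price = Σ prob·payoff / R^3 = 15.979396 / 1.061208 = 15.0577

price = 15.0577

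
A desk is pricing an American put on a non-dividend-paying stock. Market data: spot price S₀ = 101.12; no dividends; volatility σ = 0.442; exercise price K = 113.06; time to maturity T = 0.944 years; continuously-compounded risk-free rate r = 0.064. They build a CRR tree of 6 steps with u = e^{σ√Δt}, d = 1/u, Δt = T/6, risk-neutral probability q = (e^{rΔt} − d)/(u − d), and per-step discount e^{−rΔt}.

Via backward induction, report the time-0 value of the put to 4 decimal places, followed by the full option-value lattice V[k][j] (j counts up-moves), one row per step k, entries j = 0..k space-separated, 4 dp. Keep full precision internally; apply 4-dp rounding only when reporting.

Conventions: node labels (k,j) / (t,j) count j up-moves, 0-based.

params: Δt=0.15733 u=1.19163 d=0.83919 q=0.48500 e^(-rΔt)=0.98998
t_6 payoffs: 77.7423 62.9096 41.8476 11.9400 0.0000 0.0000 0.0000
k=5: node(5,0) S=42.0856 payoff=70.9744 vs cont=69.8417 → 70.9744 [stop]  node(5,1) S=59.7606 payoff=53.2994 vs cont=52.1667 → 53.2994 [stop]  node(5,2) S=84.8587 payoff=28.2013 vs cont=27.0686 → 28.2013 [stop]  node(5,3) S=120.4974 payoff=0.0000 vs cont=6.0875 → 6.0875 [wait]  node(5,4) S=171.1036 payoff=0.0000 vs cont=0.0000 → 0.0000 [wait]  node(5,5) S=242.9633 payoff=0.0000 vs cont=0.0000 → 0.0000 [wait]
k=4: node(4,0) S=50.1504 payoff=62.9096 vs cont=61.7769 → 62.9096 [stop]  node(4,1) S=71.2124 payoff=41.8476 vs cont=40.7149 → 41.8476 [stop]  node(4,2) S=101.1200 payoff=11.9400 vs cont=17.3011 → 17.3011 [wait]  node(4,3) S=143.5881 payoff=0.0000 vs cont=3.1037 → 3.1037 [wait]  node(4,4) S=203.8919 payoff=0.0000 vs cont=0.0000 → 0.0000 [wait]
k=3: node(3,0) S=59.7606 payoff=53.2994 vs cont=52.1667 → 53.2994 [stop]  node(3,1) S=84.8587 payoff=28.2013 vs cont=29.6427 → 29.6427 [wait]  node(3,2) S=120.4974 payoff=0.0000 vs cont=10.3111 → 10.3111 [wait]  node(3,3) S=171.1036 payoff=0.0000 vs cont=1.5824 → 1.5824 [wait]
k=2: node(2,0) S=71.2124 payoff=41.8476 vs cont=41.4069 → 41.8476 [stop]  node(2,1) S=101.1200 payoff=11.9400 vs cont=20.0638 → 20.0638 [wait]  node(2,2) S=143.5881 payoff=0.0000 vs cont=6.0168 → 6.0168 [wait]
k=1: node(1,0) S=84.8587 payoff=28.2013 vs cont=30.9691 → 30.9691 [wait]  node(1,1) S=120.4974 payoff=0.0000 vs cont=13.1183 → 13.1183 [wait]
k=0: node(0,0) S=101.1200 payoff=11.9400 vs cont=22.0880 → 22.0880 [wait]

price = 22.0880
tree:
22.0880
30.9691 13.1183
41.8476 20.0638 6.0168
53.2994 29.6427 10.3111 1.5824
62.9096 41.8476 17.3011 3.1037 0.0000
70.9744 53.2994 28.2013 6.0875 0.0000 0.0000
77.7423 62.9096 41.8476 11.9400 0.0000 0.0000 0.0000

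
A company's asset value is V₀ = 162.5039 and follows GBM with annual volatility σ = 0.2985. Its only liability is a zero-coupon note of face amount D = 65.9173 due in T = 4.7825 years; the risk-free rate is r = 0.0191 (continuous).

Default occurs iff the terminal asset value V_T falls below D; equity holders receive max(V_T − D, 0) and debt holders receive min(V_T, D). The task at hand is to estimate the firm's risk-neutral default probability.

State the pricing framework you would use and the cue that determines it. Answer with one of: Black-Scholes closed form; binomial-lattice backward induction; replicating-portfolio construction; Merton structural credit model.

Key observation: assets follow a GBM and default happens iff V_T < 65.9173; valuing claims on that split (equity as a call, risky debt as the residual) is the structural model's definition.

framework: Merton structural credit model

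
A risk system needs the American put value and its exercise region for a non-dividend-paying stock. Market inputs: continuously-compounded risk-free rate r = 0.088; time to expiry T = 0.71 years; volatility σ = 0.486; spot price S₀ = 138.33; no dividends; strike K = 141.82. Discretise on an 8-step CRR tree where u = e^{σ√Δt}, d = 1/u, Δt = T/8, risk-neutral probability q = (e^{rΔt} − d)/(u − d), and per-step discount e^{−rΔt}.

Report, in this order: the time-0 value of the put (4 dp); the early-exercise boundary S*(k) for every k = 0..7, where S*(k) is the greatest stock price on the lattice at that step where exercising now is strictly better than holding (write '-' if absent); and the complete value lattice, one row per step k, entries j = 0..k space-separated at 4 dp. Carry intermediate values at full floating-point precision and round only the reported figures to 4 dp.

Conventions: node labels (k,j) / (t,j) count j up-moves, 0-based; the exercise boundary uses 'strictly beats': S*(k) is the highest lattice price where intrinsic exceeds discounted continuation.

price = 20.6246
boundary = - - - 89.5942 77.5177 89.5942 103.5520 119.6844
tree:
20.6246
29.0613 12.2028
39.6671 18.5243 5.8406
52.2258 27.2738 9.7444 1.8847
64.3023 38.6557 15.9033 3.5115 0.2273
74.7510 52.2258 25.1971 6.5170 0.4500 0.0000
83.7913 64.3023 38.2680 12.0414 0.8907 0.0000 0.0000
91.6130 74.7510 52.2258 22.1356 1.7631 0.0000 0.0000 0.0000
98.3804 83.7913 64.3023 38.2680 3.4900 0.0000 0.0000 0.0000 0.0000

Δt=0.08875  u=1.15579  d=0.86521  q=0.49085  discount=0.99222
step 8 (expiry): payoffs max(K−S,0) = 98.3804 83.7913 64.3023 38.2680 3.4900 0.0000 0.0000 0.0000 0.0000
step 7: (k=7,j=0): S=50.2070, K−S=91.6130, hold=90.5097 ⇒ V=91.6130 exercise | (k=7,j=1): S=67.0690, K−S=74.7510, hold=73.6477 ⇒ V=74.7510 exercise | (k=7,j=2): S=89.5942, K−S=52.2258, hold=51.1225 ⇒ V=52.2258 exercise | (k=7,j=3): S=119.6844, K−S=22.1356, hold=21.0323 ⇒ V=22.1356 exercise | (k=7,j=4): S=159.8804, K−S=0.0000, hold=1.7631 ⇒ V=1.7631 continue | (k=7,j=5): S=213.5763, K−S=0.0000, hold=0.0000 ⇒ V=0.0000 continue | (k=7,j=6): S=285.3059, K−S=0.0000, hold=0.0000 ⇒ V=0.0000 continue | (k=7,j=7): S=381.1259, K−S=0.0000, hold=0.0000 ⇒ V=0.0000 continue  boundary S*=119.6844
step 6: (k=6,j=0): S=58.0287, K−S=83.7913, hold=82.6880 ⇒ V=83.7913 exercise | (k=6,j=1): S=77.5177, K−S=64.3023, hold=63.1990 ⇒ V=64.3023 exercise | (k=6,j=2): S=103.5520, K−S=38.2680, hold=37.1647 ⇒ V=38.2680 exercise | (k=6,j=3): S=138.3300, K−S=3.4900, hold=12.0414 ⇒ V=12.0414 continue | (k=6,j=4): S=184.7882, K−S=0.0000, hold=0.8907 ⇒ V=0.8907 continue | (k=6,j=5): S=246.8493, K−S=0.0000, hold=0.0000 ⇒ V=0.0000 continue | (k=6,j=6): S=329.7537, K−S=0.0000, hold=0.0000 ⇒ V=0.0000 continue  boundary S*=103.5520
step 5: (k=5,j=0): S=67.0690, K−S=74.7510, hold=73.6477 ⇒ V=74.7510 exercise | (k=5,j=1): S=89.5942, K−S=52.2258, hold=51.1225 ⇒ V=52.2258 exercise | (k=5,j=2): S=119.6844, K−S=22.1356, hold=25.1971 ⇒ V=25.1971 continue | (k=5,j=3): S=159.8804, K−S=0.0000, hold=6.5170 ⇒ V=6.5170 continue | (k=5,j=4): S=213.5763, K−S=0.0000, hold=0.4500 ⇒ V=0.4500 continue | (k=5,j=5): S=285.3059, K−S=0.0000, hold=0.0000 ⇒ V=0.0000 continue  boundary S*=89.5942
step 4: (k=4,j=0): S=77.5177, K−S=64.3023, hold=63.1990 ⇒ V=64.3023 exercise | (k=4,j=1): S=103.5520, K−S=38.2680, hold=38.6557 ⇒ V=38.6557 continue | (k=4,j=2): S=138.3300, K−S=3.4900, hold=15.9033 ⇒ V=15.9033 continue | (k=4,j=3): S=184.7882, K−S=0.0000, hold=3.5115 ⇒ V=3.5115 continue | (k=4,j=4): S=246.8493, K−S=0.0000, hold=0.2273 ⇒ V=0.2273 continue  boundary S*=77.5177
step 3: (k=3,j=0): S=89.5942, K−S=52.2258, hold=51.3114 ⇒ V=52.2258 exercise | (k=3,j=1): S=119.6844, K−S=22.1356, hold=27.2738 ⇒ V=27.2738 continue | (k=3,j=2): S=159.8804, K−S=0.0000, hold=9.7444 ⇒ V=9.7444 continue | (k=3,j=3): S=213.5763, K−S=0.0000, hold=1.8847 ⇒ V=1.8847 continue  boundary S*=89.5942
step 2: (k=2,j=0): S=103.5520, K−S=38.2680, hold=39.6671 ⇒ V=39.6671 continue | (k=2,j=1): S=138.3300, K−S=3.4900, hold=18.5243 ⇒ V=18.5243 continue | (k=2,j=2): S=184.7882, K−S=0.0000, hold=5.8406 ⇒ V=5.8406 continue  boundary S*=-
step 1: (k=1,j=0): S=119.6844, K−S=22.1356, hold=29.0613 ⇒ V=29.0613 continue | (k=1,j=1): S=159.8804, K−S=0.0000, hold=12.2028 ⇒ V=12.2028 continue  boundary S*=-
step 0: (k=0,j=0): S=138.3300, K−S=3.4900, hold=20.6246 ⇒ V=20.6246 continue  boundary S*=-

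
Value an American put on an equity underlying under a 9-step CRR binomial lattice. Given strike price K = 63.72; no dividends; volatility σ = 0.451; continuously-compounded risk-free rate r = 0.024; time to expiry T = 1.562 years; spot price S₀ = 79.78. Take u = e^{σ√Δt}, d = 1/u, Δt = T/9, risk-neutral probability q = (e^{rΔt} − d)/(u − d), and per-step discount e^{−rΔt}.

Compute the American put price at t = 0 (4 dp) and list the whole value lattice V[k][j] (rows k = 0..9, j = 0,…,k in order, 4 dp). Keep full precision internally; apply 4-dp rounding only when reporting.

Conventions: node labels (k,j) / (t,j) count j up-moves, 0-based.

price = 8.0326
tree:
8.0326
11.3064 4.3262
15.4973 6.5710 1.7742
20.5962 9.7514 2.9591 0.4226
26.4148 14.0656 4.8597 0.7920 0.0000
32.5380 19.5848 7.8219 1.4844 0.0000 0.0000
37.8792 26.0928 12.2492 2.7821 0.0000 0.0000 0.0000
42.3055 32.5380 18.4398 5.2142 0.0000 0.0000 0.0000 0.0000
45.9736 37.8792 26.0928 9.7724 0.0000 0.0000 0.0000 0.0000 0.0000
49.0134 42.3055 32.5380 18.3154 0.0000 0.0000 0.0000 0.0000 0.0000 0.0000

params: Δt=0.17356 u=1.20670 d=0.82871 q=0.46421 e^(-rΔt)=0.99584
t_9 payoffs: 49.0134 42.3055 32.5380 18.3154 0.0000 0.0000 0.0000 0.0000 0.0000 0.0000
k=8: node(8,0) S=17.7464 payoff=45.9736 vs cont=45.7088 → 45.9736 [stop]  node(8,1) S=25.8408 payoff=37.8792 vs cont=37.6144 → 37.8792 [stop]  node(8,2) S=37.6272 payoff=26.0928 vs cont=25.8280 → 26.0928 [stop]  node(8,3) S=54.7896 payoff=8.9304 vs cont=9.7724 → 9.7724 [wait]  node(8,4) S=79.7800 payoff=0.0000 vs cont=0.0000 → 0.0000 [wait]  node(8,5) S=116.1690 payoff=0.0000 vs cont=0.0000 → 0.0000 [wait]  node(8,6) S=169.1556 payoff=0.0000 vs cont=0.0000 → 0.0000 [wait]  node(8,7) S=246.3104 payoff=0.0000 vs cont=0.0000 → 0.0000 [wait]  node(8,8) S=358.6567 payoff=0.0000 vs cont=0.0000 → 0.0000 [wait]
k=7: node(7,0) S=21.4145 payoff=42.3055 vs cont=42.0407 → 42.3055 [stop]  node(7,1) S=31.1820 payoff=32.5380 vs cont=32.2732 → 32.5380 [stop]  node(7,2) S=45.4046 payoff=18.3154 vs cont=18.4398 → 18.4398 [wait]  node(7,3) S=66.1144 payoff=0.0000 vs cont=5.2142 → 5.2142 [wait]  node(7,4) S=96.2703 payoff=0.0000 vs cont=0.0000 → 0.0000 [wait]  node(7,5) S=140.1807 payoff=0.0000 vs cont=0.0000 → 0.0000 [wait]  node(7,6) S=204.1195 payoff=0.0000 vs cont=0.0000 → 0.0000 [wait]  node(7,7) S=297.2219 payoff=0.0000 vs cont=0.0000 → 0.0000 [wait]
k=6: node(6,0) S=25.8408 payoff=37.8792 vs cont=37.6144 → 37.8792 [stop]  node(6,1) S=37.6272 payoff=26.0928 vs cont=25.8855 → 26.0928 [stop]  node(6,2) S=54.7896 payoff=8.9304 vs cont=12.2492 → 12.2492 [wait]  node(6,3) S=79.7800 payoff=0.0000 vs cont=2.7821 → 2.7821 [wait]  node(6,4) S=116.1690 payoff=0.0000 vs cont=0.0000 → 0.0000 [wait]  node(6,5) S=169.1556 payoff=0.0000 vs cont=0.0000 → 0.0000 [wait]  node(6,6) S=246.3104 payoff=0.0000 vs cont=0.0000 → 0.0000 [wait]
k=5: node(5,0) S=31.1820 payoff=32.5380 vs cont=32.2732 → 32.5380 [stop]  node(5,1) S=45.4046 payoff=18.3154 vs cont=19.5848 → 19.5848 [wait]  node(5,2) S=66.1144 payoff=0.0000 vs cont=7.8219 → 7.8219 [wait]  node(5,3) S=96.2703 payoff=0.0000 vs cont=1.4844 → 1.4844 [wait]  node(5,4) S=140.1807 payoff=0.0000 vs cont=0.0000 → 0.0000 [wait]  node(5,5) S=204.1195 payoff=0.0000 vs cont=0.0000 → 0.0000 [wait]
k=4: node(4,0) S=37.6272 payoff=26.0928 vs cont=26.4148 → 26.4148 [wait]  node(4,1) S=54.7896 payoff=8.9304 vs cont=14.0656 → 14.0656 [wait]  node(4,2) S=79.7800 payoff=0.0000 vs cont=4.8597 → 4.8597 [wait]  node(4,3) S=116.1690 payoff=0.0000 vs cont=0.7920 → 0.7920 [wait]  node(4,4) S=169.1556 payoff=0.0000 vs cont=0.0000 → 0.0000 [wait]
k=3: node(3,0) S=45.4046 payoff=18.3154 vs cont=20.5962 → 20.5962 [wait]  node(3,1) S=66.1144 payoff=0.0000 vs cont=9.7514 → 9.7514 [wait]  node(3,2) S=96.2703 payoff=0.0000 vs cont=2.9591 → 2.9591 [wait]  node(3,3) S=140.1807 payoff=0.0000 vs cont=0.4226 → 0.4226 [wait]
k=2: node(2,0) S=54.7896 payoff=8.9304 vs cont=15.4973 → 15.4973 [wait]  node(2,1) S=79.7800 payoff=0.0000 vs cont=6.5710 → 6.5710 [wait]  node(2,2) S=116.1690 payoff=0.0000 vs cont=1.7742 → 1.7742 [wait]
k=1: node(1,0) S=66.1144 payoff=0.0000 vs cont=11.3064 → 11.3064 [wait]  node(1,1) S=96.2703 payoff=0.0000 vs cont=4.3262 → 4.3262 [wait]
k=0: node(0,0) S=79.7800 payoff=0.0000 vs cont=8.0326 → 8.0326 [wait]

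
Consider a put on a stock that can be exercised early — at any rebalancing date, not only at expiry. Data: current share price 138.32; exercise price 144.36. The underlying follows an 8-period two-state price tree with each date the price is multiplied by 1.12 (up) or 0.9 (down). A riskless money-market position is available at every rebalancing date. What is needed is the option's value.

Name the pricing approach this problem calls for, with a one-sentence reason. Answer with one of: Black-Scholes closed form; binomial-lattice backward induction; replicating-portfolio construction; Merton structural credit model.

Key observation: the defining feature is the embedded early-exercise option across 8 discrete dates on the spot-138.32 tree; pricing the strike-144.36 put means working backward with an exercise test at every node.

framework: binomial-lattice backward induction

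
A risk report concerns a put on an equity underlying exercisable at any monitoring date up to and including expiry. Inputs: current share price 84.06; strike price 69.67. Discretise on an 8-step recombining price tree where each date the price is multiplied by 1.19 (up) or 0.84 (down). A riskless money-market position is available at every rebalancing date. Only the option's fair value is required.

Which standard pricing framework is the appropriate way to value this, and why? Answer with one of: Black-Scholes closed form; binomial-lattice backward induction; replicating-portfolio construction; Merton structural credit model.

framework: binomial-lattice backward induction

Key observation: the put (strike 69.67 on spot 84.06) is American-style on a 8-step discrete price model, so the early-exercise decision at every node requires stepwise backward valuation — a closed form cannot price the exercise right.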